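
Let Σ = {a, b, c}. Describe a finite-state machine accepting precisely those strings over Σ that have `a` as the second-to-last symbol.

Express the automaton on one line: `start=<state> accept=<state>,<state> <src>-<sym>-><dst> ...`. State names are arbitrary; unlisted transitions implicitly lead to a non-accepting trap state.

start=q0 accept=q4,q5,q6 q0-a->q1 q0-b->q2 q0-c->q3 q1-a->q4 q1-b->q5 q1-c->q6 q2-a->q7 q2-b->q8 q2-c->q9 q3-a->q10 q3-b->q11 q3-c->q12 q4-a->q4 q4-b->q5 q4-c->q6 q5-a->q7 q5-b->q8 q5-c->q9 q6-a->q10 q6-b->q11 q6-c->q12 q7-a->q4 q7-b->q5 q7-c->q6 q8-a->q7 q8-b->q8 q8-c->q9 q9-a->q10 q9-b->q11 q9-c->q12 q10-a->q4 q10-b->q5 q10-c->q6 q11-a->q7 q11-b->q8 q11-c->q9 q12-a->q10 q12-b->q11 q12-c->q12

A DFA must remember the last 2 symbols (since which symbol is second-to-last isn't known until the input ends). Use one state per possible window of the last ≤2 symbols; accept from those whose window starts with `a`.
13 states suffice.
          a    b    c  
>  q0     q1   q2   q3 
   q1     q4   q5   q6 
   q2     q7   q8   q9 
   q3    q10  q11  q12 
 * q4     q4   q5   q6 
 * q5     q7   q8   q9 
 * q6    q10  q11  q12 
   q7     q4   q5   q6 
   q8     q7   q8   q9 
   q9    q10  q11  q12 
   q10    q4   q5   q6 
   q11    q7   q8   q9 
   q12   q10  q11  q12 
(> = start, * = accepting)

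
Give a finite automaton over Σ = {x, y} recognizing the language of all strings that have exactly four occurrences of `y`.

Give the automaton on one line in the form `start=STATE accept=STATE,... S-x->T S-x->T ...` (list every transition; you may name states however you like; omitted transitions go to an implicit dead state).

start=S0 accept=S4 S0-x->S0 S0-y->S1 S1-x->S1 S1-y->S2 S2-x->S2 S2-y->S3 S3-x->S3 S3-y->S4 S4-x->S4 S4-y->S5 S5-x->S5 S5-y->S5

Only the number of `y`s matters, and only up to 5. Make a chain S0 → S1 → S2 → S3 → S4 → S5 advanced by each `y` (with S5 absorbing); every other symbol self-loops. The accepting set is {S4}.
6 states suffice.
        x   y  
>  S0   S0  S1 
   S1   S1  S2 
   S2   S2  S3 
   S3   S3  S4 
 * S4   S4  S5 
   S5   S5  S5 
(> = start, * = accepting)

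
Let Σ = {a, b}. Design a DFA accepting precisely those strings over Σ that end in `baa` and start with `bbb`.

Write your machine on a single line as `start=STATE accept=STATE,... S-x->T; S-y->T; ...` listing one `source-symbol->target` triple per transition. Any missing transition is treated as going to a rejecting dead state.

Handle the two conditions separately and then intersect. The first has 4 states tracking how much of the suffix `baa` has currently been matched; the second has 5 states tracking whether the input so far still matches the prefix `bbb`. A product state is a pair (one from each), accepting exactly when both do. Minimizing collapses redundant product states.
With 8 states:
        a   b  
>  S0   S1  S2 
   S1   S1  S1 
   S2   S1  S3 
   S3   S1  S4 
   S4   S5  S4 
   S5   S6  S4 
 * S6   S7  S4 
   S7   S7  S4 
(> = start, * = accepting)

start=S0; accept=S6; S0-a->S1; S0-b->S2; S1-a->S1; S1-b->S1; S2-a->S1; S2-b->S3; S3-a->S1; S3-b->S4; S4-a->S5; S4-b->S4; S5-a->S6; S5-b->S4; S6-a->S7; S6-b->S4; S7-a->S7; S7-b->S4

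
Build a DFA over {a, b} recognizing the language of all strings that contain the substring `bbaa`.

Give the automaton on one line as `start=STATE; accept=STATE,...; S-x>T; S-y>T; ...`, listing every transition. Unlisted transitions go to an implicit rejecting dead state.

States S0..S3 record the length of the longest prefix of `bbaa` that matches the current input suffix. Reaching S4 means `bbaa` has been seen, and we stay there forever. Accept from S4.
With 5 states:
        a   b  
>  S0   S0  S1 
   S1   S0  S2 
   S2   S3  S2 
   S3   S4  S1 
 * S4   S4  S4 
(> = start, * = accepting)

start=S0; accept=S4; S0-a>S0; S0-b>S1; S1-a>S0; S1-b>S2; S2-a>S3; S2-b>S2; S3-a>S4; S3-b>S1; S4-a>S4; S4-b>S4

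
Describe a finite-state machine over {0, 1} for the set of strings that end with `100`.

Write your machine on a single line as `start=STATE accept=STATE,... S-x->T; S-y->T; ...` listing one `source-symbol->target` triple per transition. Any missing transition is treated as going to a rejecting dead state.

Let each state record the length of the longest suffix of the input read so far that is also a prefix of `100`. S1 means the last symbol is `1`; S2 means the last 2 symbols are `10`; S3 means the last 3 symbols are `100`. Accept only at S3, where the string currently ends in `100`.
        0   1  
>  S0   S0  S1 
   S1   S2  S1 
   S2   S3  S1 
 * S3   S0  S1 
(> = start, * = accepting)

start=S0; accept=S3; S0-0->S0; S0-1->S1; S1-0->S2; S1-1->S1; S2-0->S3; S2-1->S1; S3-0->S0; S3-1->S1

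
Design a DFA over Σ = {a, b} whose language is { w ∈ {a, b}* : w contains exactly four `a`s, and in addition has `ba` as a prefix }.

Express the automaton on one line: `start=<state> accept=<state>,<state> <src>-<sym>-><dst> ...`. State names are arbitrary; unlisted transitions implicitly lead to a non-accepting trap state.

Run two small machines in parallel and take their product. One (6 states) tracks the count of `a`s, saturating at 5; the other (4 states) tracks whether the input so far still matches the prefix `ba`. Each combined state is a pair, one component from each; accept when both components accept. After merging equivalent states the machine shrinks.
With 7 states:
        a   b  
>  s0   s1  s2 
   s1   s1  s1 
   s2   s3  s1 
   s3   s4  s3 
   s4   s5  s4 
   s5   s6  s5 
 * s6   s1  s6 
(> = start, * = accepting)

start=s0 accept=s6 s0-a->s1 s0-b->s2 s1-a->s1 s1-b->s1 s2-a->s3 s2-b->s1 s3-a->s4 s3-b->s3 s4-a->s5 s4-b->s4 s5-a->s6 s5-b->s5 s6-a->s1 s6-b->s6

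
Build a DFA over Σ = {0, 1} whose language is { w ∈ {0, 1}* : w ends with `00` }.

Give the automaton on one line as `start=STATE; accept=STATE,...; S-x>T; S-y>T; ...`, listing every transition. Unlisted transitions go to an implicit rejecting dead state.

start=q0; accept=q2; q0-0>q1; q0-1>q0; q1-0>q2; q1-1>q0; q2-0>q2; q2-1>q0

Let each state record the length of the longest suffix of the input read so far that is also a prefix of `00`. q1 means the last symbol is `0`; q2 means the last 2 symbols are `00`. Accept only at q2, where the string currently ends in `00`.
        0   1  
>  q0   q1  q0 
   q1   q2  q0 
 * q2   q2  q0 
(> = start, * = accepting)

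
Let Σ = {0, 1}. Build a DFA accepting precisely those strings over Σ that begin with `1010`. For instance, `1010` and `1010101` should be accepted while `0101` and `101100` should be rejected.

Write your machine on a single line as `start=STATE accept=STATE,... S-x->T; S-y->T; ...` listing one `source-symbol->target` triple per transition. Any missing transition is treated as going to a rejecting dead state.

start=s0; accept=s4; s0-0->s5; s0-1->s1; s1-0->s2; s1-1->s5; s2-0->s5; s2-1->s3; s3-0->s4; s3-1->s5; s4-0->s4; s4-1->s4; s5-0->s5; s5-1->s5

Check the first 4 symbols one by one: s0 through s3 record how many have matched `1010` so far; any wrong symbol goes to the dead state s5. After all 4 match we enter the accepting sink s4.
        0   1  
>  s0   s5  s1 
   s1   s2  s5 
   s2   s5  s3 
   s3   s4  s5 
 * s4   s4  s4 
   s5   s5  s5 
(> = start, * = accepting)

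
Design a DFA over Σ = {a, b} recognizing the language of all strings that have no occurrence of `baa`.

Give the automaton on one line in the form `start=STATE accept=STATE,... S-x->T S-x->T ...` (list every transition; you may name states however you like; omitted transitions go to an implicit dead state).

This is the complement of 'contains `baa`'. Use the same substring-matching states — s0 through s3 holding how much of `baa` has just been matched — but flip the accepting set: everything except the trap s3 accepts.
4 states suffice.
        a   b  
>* s0   s0  s1 
 * s1   s2  s1 
 * s2   s3  s1 
   s3   s3  s3 
(> = start, * = accepting)

start=s0 accept=s0,s1,s2 s0-a->s0 s0-b->s1 s1-a->s2 s1-b->s1 s2-a->s3 s2-b->s1 s3-a->s3 s3-b->s3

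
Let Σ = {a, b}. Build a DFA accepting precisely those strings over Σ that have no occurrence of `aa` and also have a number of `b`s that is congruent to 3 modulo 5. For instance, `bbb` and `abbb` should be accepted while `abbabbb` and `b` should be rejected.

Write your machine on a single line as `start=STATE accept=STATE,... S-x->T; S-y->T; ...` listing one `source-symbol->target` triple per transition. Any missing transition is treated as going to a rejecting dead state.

start=s0; accept=s8,s10; s0-a->s1; s0-b->s2; s1-a->s3; s1-b->s2; s2-a->s4; s2-b->s5; s3-a->s3; s3-b->s6; s4-a->s6; s4-b->s5; s5-a->s7; s5-b->s8; s6-a->s6; s6-b->s9; s7-a->s9; s7-b->s8; s8-a->s10; s8-b->s11; s9-a->s9; s9-b->s12; s10-a->s12; s10-b->s11; s11-a->s13; s11-b->s0; s12-a->s12; s12-b->s14; s13-a->s14; s13-b->s0; s14-a->s14; s14-b->s3

Run two small machines in parallel and take their product. The first has 3 states tracking partial matches of the forbidden pattern `aa`; the second has 5 states tracking the count of `b`s modulo 5. A product state is a pair (one from each), accepting exactly when both do.
          a    b  
>  s0     s1   s2 
   s1     s3   s2 
   s2     s4   s5 
   s3     s3   s6 
   s4     s6   s5 
   s5     s7   s8 
   s6     s6   s9 
   s7     s9   s8 
 * s8    s10  s11 
   s9     s9  s12 
 * s10   s12  s11 
   s11   s13   s0 
   s12   s12  s14 
   s13   s14   s0 
   s14   s14   s3 
(> = start, * = accepting)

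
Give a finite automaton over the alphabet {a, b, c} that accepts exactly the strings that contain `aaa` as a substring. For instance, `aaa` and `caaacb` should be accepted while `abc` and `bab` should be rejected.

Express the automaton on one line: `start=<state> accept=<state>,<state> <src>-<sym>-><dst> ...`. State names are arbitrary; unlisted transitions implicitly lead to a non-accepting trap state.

start=q0 accept=q3 q0-a->q1 q0-b->q0 q0-c->q0 q1-a->q2 q1-b->q0 q1-c->q0 q2-a->q3 q2-b->q0 q2-c->q0 q3-a->q3 q3-b->q3 q3-c->q3

States q0..q2 record the length of the longest prefix of `aaa` that matches the current input suffix. Reaching q3 means `aaa` has been seen, and we stay there forever. Accept from q3.
With 4 states:
        a   b   c  
>  q0   q1  q0  q0 
   q1   q2  q0  q0 
   q2   q3  q0  q0 
 * q3   q3  q3  q3 
(> = start, * = accepting)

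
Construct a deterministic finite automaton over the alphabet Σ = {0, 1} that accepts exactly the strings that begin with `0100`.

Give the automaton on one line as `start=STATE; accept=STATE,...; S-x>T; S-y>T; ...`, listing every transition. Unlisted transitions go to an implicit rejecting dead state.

start=q0; accept=q4; q0-0>q1; q0-1>q5; q1-0>q5; q1-1>q2; q2-0>q3; q2-1>q5; q3-0>q4; q3-1>q5; q4-0>q4; q4-1>q4; q5-0>q5; q5-1>q5

Check the first 4 symbols one by one: q0 through q3 record how many have matched `0100` so far; any wrong symbol goes to the dead state q5. After all 4 match we enter the accepting sink q4.
A 6-state machine:
        0   1  
>  q0   q1  q5 
   q1   q5  q2 
   q2   q3  q5 
   q3   q4  q5 
 * q4   q4  q4 
   q5   q5  q5 
(> = start, * = accepting)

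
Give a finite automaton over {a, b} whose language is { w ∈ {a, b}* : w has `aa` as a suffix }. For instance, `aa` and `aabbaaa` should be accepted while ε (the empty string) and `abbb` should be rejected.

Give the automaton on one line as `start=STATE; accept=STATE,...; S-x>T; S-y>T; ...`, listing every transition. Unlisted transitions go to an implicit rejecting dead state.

start=q0; accept=q2; q0-a>q1; q0-b>q0; q1-a>q2; q1-b>q0; q2-a>q2; q2-b>q0

Remember how much of `aa` the current input suffix matches. State q0 means no match yet; q1 means the last symbol is `a`; q2 means the last 2 symbols are `aa`. Only q2 accepts. On a mismatch, fall back to the longest proper suffix that is still a prefix of `aa`.
A 3-state machine:
        a   b  
>  q0   q1  q0 
   q1   q2  q0 
 * q2   q2  q0 
(> = start, * = accepting)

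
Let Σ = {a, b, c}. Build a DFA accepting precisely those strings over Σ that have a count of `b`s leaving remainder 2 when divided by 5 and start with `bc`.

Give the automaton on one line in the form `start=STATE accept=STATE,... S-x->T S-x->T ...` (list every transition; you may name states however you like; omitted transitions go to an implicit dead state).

start=S0 accept=S4 S0-a->S1 S0-b->S2 S0-c->S1 S1-a->S1 S1-b->S1 S1-c->S1 S2-a->S1 S2-b->S1 S2-c->S3 S3-a->S3 S3-b->S4 S3-c->S3 S4-a->S4 S4-b->S5 S4-c->S4 S5-a->S5 S5-b->S6 S5-c->S5 S6-a->S6 S6-b->S7 S6-c->S6 S7-a->S7 S7-b->S3 S7-c->S7

Build one automaton per condition and run them in lockstep. The first has 5 states tracking the count of `b`s modulo 5; the second has 4 states tracking whether the input so far still matches the prefix `bc`. A product state is a pair (one from each), accepting exactly when both do. Equivalent product states are then merged.
        a   b   c  
>  S0   S1  S2  S1 
   S1   S1  S1  S1 
   S2   S1  S1  S3 
   S3   S3  S4  S3 
 * S4   S4  S5  S4 
   S5   S5  S6  S5 
   S6   S6  S7  S6 
   S7   S7  S3  S7 
(> = start, * = accepting)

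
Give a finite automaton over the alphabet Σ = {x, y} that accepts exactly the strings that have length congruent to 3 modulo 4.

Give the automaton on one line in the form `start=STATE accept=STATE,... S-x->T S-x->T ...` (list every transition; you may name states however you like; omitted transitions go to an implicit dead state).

start=A accept=D A-x->B A-y->B B-x->C B-y->C C-x->D C-y->D D-x->A D-y->A

Only the length mod 4 matters, so use a 4-cycle: from any state, every input symbol moves to the next state, wrapping D back to A. Mark D accepting.
       x  y 
>  A   B  B 
   B   C  C 
   C   D  D 
 * D   A  A 
(> = start, * = accepting)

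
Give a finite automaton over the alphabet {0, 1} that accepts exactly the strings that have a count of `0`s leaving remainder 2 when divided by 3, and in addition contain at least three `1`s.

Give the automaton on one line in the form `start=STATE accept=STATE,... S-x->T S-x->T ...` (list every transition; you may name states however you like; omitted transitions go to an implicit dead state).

start=A accept=M,O A-0->B A-1->C B-0->D B-1->E C-0->E C-1->F D-0->A D-1->G E-0->G E-1->H F-0->H F-1->I G-0->C G-1->J H-0->J H-1->K I-0->K I-1->L J-0->F J-1->M K-0->M K-1->N L-0->N L-1->L M-0->I M-1->O N-0->O N-1->N O-0->L O-1->O

Run two small machines in parallel and take their product. One (3 states) tracks the count of `0`s modulo 3; the other (5 states) tracks the count of `1`s, saturating at 4. Each combined state is a pair, one component from each; accept when both components accept.
15 states suffice.
       0  1 
>  A   B  C 
   B   D  E 
   C   E  F 
   D   A  G 
   E   G  H 
   F   H  I 
   G   C  J 
   H   J  K 
   I   K  L 
   J   F  M 
   K   M  N 
   L   N  L 
 * M   I  O 
   N   O  N 
 * O   L  O 
(> = start, * = accepting)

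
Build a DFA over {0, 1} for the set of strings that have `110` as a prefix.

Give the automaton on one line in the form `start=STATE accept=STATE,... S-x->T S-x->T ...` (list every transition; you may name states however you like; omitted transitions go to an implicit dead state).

start=q0 accept=q3 q0-0->q4 q0-1->q1 q1-0->q4 q1-1->q2 q2-0->q3 q2-1->q4 q3-0->q3 q3-1->q3 q4-0->q4 q4-1->q4

Walk along `110` while the input agrees: from q0 take `1` to q1, and so on. Any deviation drops to the rejecting sink q4. Once q3 is reached the prefix is confirmed and every continuation is accepted.
        0   1  
>  q0   q4  q1 
   q1   q4  q2 
   q2   q3  q4 
 * q3   q3  q3 
   q4   q4  q4 
(> = start, * = accepting)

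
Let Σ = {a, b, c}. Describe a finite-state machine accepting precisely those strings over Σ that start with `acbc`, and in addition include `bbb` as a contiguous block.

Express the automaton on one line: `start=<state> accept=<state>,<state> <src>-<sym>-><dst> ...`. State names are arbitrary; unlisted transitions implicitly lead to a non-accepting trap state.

start=s0 accept=s11 s0-a->s1 s0-b->s2 s0-c->s3 s1-a->s3 s1-b->s2 s1-c->s4 s2-a->s3 s2-b->s5 s2-c->s3 s3-a->s3 s3-b->s2 s3-c->s3 s4-a->s3 s4-b->s6 s4-c->s3 s5-a->s3 s5-b->s7 s5-c->s3 s6-a->s3 s6-b->s5 s6-c->s8 s7-a->s7 s7-b->s7 s7-c->s7 s8-a->s8 s8-b->s9 s8-c->s8 s9-a->s8 s9-b->s10 s9-c->s8 s10-a->s8 s10-b->s11 s10-c->s8 s11-a->s11 s11-b->s11 s11-c->s11

Build one automaton per condition and run them in lockstep. One (6 states) tracks whether the input so far still matches the prefix `acbc`; the other (4 states) tracks whether and how much of `bbb` has been seen. Each combined state is a pair, one component from each; accept when both components accept.
          a    b    c  
>  s0     s1   s2   s3 
   s1     s3   s2   s4 
   s2     s3   s5   s3 
   s3     s3   s2   s3 
   s4     s3   s6   s3 
   s5     s3   s7   s3 
   s6     s3   s5   s8 
   s7     s7   s7   s7 
   s8     s8   s9   s8 
   s9     s8  s10   s8 
   s10    s8  s11   s8 
 * s11   s11  s11  s11 
(> = start, * = accepting)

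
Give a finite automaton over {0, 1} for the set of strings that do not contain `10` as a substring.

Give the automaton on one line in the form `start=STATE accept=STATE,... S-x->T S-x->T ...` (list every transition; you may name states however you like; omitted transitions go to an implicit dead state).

start=s0 accept=s0,s1 s0-0->s0 s0-1->s1 s1-0->s2 s1-1->s1 s2-0->s2 s2-1->s2

This is the complement of 'contains `10`'. Use the same substring-matching states — s0 through s2 holding how much of `10` has just been matched — but flip the accepting set: everything except the trap s2 accepts.
        0   1  
>* s0   s0  s1 
 * s1   s2  s1 
   s2   s2  s2 
(> = start, * = accepting)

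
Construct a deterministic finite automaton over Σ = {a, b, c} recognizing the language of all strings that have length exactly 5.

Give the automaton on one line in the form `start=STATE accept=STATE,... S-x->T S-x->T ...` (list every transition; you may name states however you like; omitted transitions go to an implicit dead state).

We only need to distinguish lengths 0, 1, …, 5, and '>5'. Chain q0 → q1 → q2 → q3 → q4 → q5 → q6 on every symbol, with q6 looping. Accepting states: {q5}.
7 states suffice.
        a   b   c  
>  q0   q1  q1  q1 
   q1   q2  q2  q2 
   q2   q3  q3  q3 
   q3   q4  q4  q4 
   q4   q5  q5  q5 
 * q5   q6  q6  q6 
   q6   q6  q6  q6 
(> = start, * = accepting)

start=q0 accept=q5 q0-a->q1 q0-b->q1 q0-c->q1 q1-a->q2 q1-b->q2 q1-c->q2 q2-a->q3 q2-b->q3 q2-c->q3 q3-a->q4 q3-b->q4 q3-c->q4 q4-a->q5 q4-b->q5 q4-c->q5 q5-a->q6 q5-b->q6 q5-c->q6 q6-a->q6 q6-b->q6 q6-c->q6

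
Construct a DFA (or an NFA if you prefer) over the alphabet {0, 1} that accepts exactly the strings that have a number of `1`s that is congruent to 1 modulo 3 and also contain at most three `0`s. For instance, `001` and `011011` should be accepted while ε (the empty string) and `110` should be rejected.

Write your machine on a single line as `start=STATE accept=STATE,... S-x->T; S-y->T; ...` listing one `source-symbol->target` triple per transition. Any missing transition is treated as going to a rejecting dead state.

start=s0; accept=s2,s4,s7,s10; s0-0->s1; s0-1->s2; s1-0->s3; s1-1->s4; s2-0->s4; s2-1->s5; s3-0->s6; s3-1->s7; s4-0->s7; s4-1->s8; s5-0->s8; s5-1->s0; s6-0->s9; s6-1->s10; s7-0->s10; s7-1->s11; s8-0->s11; s8-1->s1; s9-0->s9; s9-1->s12; s10-0->s12; s10-1->s13; s11-0->s13; s11-1->s3; s12-0->s12; s12-1->s14; s13-0->s14; s13-1->s6; s14-0->s14; s14-1->s9

Run two small machines in parallel and take their product. The first has 3 states tracking the count of `1`s modulo 3; the second has 5 states tracking the count of `0`s, saturating at 4. A product state is a pair (one from each), accepting exactly when both do.
15 states suffice.
          0    1  
>  s0     s1   s2 
   s1     s3   s4 
 * s2     s4   s5 
   s3     s6   s7 
 * s4     s7   s8 
   s5     s8   s0 
   s6     s9  s10 
 * s7    s10  s11 
   s8    s11   s1 
   s9     s9  s12 
 * s10   s12  s13 
   s11   s13   s3 
   s12   s12  s14 
   s13   s14   s6 
   s14   s14   s9 
(> = start, * = accepting)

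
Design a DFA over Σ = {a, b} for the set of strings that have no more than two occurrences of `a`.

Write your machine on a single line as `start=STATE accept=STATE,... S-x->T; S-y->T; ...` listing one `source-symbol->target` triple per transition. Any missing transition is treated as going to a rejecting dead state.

Count `a`s, saturating at 3: states q0 through q2 mean 0 through 2 `a`s seen; q3 means more than 2. Each `a` increments (capped at q3); other symbols loop. Accept from {q0, q1, q2}.
4 states suffice.
        a   b  
>* q0   q1  q0 
 * q1   q2  q1 
 * q2   q3  q2 
   q3   q3  q3 
(> = start, * = accepting)

start=q0; accept=q0,q1,q2; q0-a->q1; q0-b->q0; q1-a->q2; q1-b->q1; q2-a->q3; q2-b->q2; q3-a->q3; q3-b->q3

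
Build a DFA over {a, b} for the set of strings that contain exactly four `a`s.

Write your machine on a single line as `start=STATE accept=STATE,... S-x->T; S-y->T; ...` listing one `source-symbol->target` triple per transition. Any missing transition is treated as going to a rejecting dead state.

start=s0; accept=s4; s0-a->s1; s0-b->s0; s1-a->s2; s1-b->s1; s2-a->s3; s2-b->s2; s3-a->s4; s3-b->s3; s4-a->s5; s4-b->s4; s5-a->s5; s5-b->s5

Count `a`s, saturating at 5: states s0 through s4 mean 0 through 4 `a`s seen; s5 means more than 4. Each `a` increments (capped at s5); other symbols loop. Accept from {s4}.
A 6-state machine:
        a   b  
>  s0   s1  s0 
   s1   s2  s1 
   s2   s3  s2 
   s3   s4  s3 
 * s4   s5  s4 
   s5   s5  s5 
(> = start, * = accepting)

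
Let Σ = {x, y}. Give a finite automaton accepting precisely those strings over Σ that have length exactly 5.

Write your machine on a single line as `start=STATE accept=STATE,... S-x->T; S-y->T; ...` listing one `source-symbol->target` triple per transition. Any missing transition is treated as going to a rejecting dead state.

start=S0; accept=S5; S0-x->S1; S0-y->S1; S1-x->S2; S1-y->S2; S2-x->S3; S2-y->S3; S3-x->S4; S3-y->S4; S4-x->S5; S4-y->S5; S5-x->S6; S5-y->S6; S6-x->S6; S6-y->S6

Count input length up to 6: every symbol moves from S0 toward S6, which means 'more than 5' and absorbs. Accept from {S5}.
        x   y  
>  S0   S1  S1 
   S1   S2  S2 
   S2   S3  S3 
   S3   S4  S4 
   S4   S5  S5 
 * S5   S6  S6 
   S6   S6  S6 
(> = start, * = accepting)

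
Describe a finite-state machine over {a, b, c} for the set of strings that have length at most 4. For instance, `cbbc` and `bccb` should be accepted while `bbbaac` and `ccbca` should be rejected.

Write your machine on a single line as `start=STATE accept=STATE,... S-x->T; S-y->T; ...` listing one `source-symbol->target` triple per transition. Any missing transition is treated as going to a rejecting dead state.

start=q0; accept=q0,q1,q2,q3,q4; q0-a->q1; q0-b->q1; q0-c->q1; q1-a->q2; q1-b->q2; q1-c->q2; q2-a->q3; q2-b->q3; q2-c->q3; q3-a->q4; q3-b->q4; q3-c->q4; q4-a->q5; q4-b->q5; q4-c->q5; q5-a->q5; q5-b->q5; q5-c->q5

We only need to distinguish lengths 0, 1, …, 4, and '>4'. Chain q0 → q1 → q2 → q3 → q4 → q5 on every symbol, with q5 looping. Accepting states: {q0, q1, q2, q3, q4}.
6 states suffice.
        a   b   c  
>* q0   q1  q1  q1 
 * q1   q2  q2  q2 
 * q2   q3  q3  q3 
 * q3   q4  q4  q4 
 * q4   q5  q5  q5 
   q5   q5  q5  q5 
(> = start, * = accepting)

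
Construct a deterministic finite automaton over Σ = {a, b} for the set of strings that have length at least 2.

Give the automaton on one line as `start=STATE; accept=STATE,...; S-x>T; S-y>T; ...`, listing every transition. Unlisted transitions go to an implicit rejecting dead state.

We only need to distinguish lengths 0, 1, …, 2, and '>2'. Chain s0 → s1 → s2 → s3 on every symbol, with s3 looping. Accepting states: {s2, s3}.
With 4 states:
        a   b  
>  s0   s1  s1 
   s1   s2  s2 
 * s2   s3  s3 
 * s3   s3  s3 
(> = start, * = accepting)

start=s0; accept=s2,s3; s0-a>s1; s0-b>s1; s1-a>s2; s1-b>s2; s2-a>s3; s2-b>s3; s3-a>s3; s3-b>s3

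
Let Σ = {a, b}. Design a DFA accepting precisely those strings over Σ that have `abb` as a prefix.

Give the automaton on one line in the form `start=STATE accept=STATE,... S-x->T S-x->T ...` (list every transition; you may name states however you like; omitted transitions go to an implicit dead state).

Check the first 3 symbols one by one: S0 through S2 record how many have matched `abb` so far; any wrong symbol goes to the dead state S4. After all 3 match we enter the accepting sink S3.
A 5-state machine:
        a   b  
>  S0   S1  S4 
   S1   S4  S2 
   S2   S4  S3 
 * S3   S3  S3 
   S4   S4  S4 
(> = start, * = accepting)

start=S0 accept=S3 S0-a->S1 S0-b->S4 S1-a->S4 S1-b->S2 S2-a->S4 S2-b->S3 S3-a->S3 S3-b->S3 S4-a->S4 S4-b->S4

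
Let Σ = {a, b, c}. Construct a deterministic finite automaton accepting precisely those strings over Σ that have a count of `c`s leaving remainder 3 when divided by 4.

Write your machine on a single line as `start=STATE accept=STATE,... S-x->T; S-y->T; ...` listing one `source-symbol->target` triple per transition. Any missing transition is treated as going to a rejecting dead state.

The only thing that matters is how many `c`s have appeared, reduced mod 4. Use one state per residue: q0 for 0, …, q3 for 3. Reading `c` moves to the next residue; anything else stays put. q3 is accepting.
4 states suffice.
        a   b   c  
>  q0   q0  q0  q1 
   q1   q1  q1  q2 
   q2   q2  q2  q3 
 * q3   q3  q3  q0 
(> = start, * = accepting)

start=q0; accept=q3; q0-a->q0; q0-b->q0; q0-c->q1; q1-a->q1; q1-b->q1; q1-c->q2; q2-a->q2; q2-b->q2; q2-c->q3; q3-a->q3; q3-b->q3; q3-c->q0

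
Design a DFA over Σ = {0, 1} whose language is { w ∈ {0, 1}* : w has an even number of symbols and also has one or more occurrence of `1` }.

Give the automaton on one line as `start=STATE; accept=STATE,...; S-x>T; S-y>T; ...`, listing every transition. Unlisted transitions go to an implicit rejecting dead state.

Handle the two conditions separately and then intersect. The first has 2 states tracking the input length modulo 2; the second has 3 states tracking the count of `1`s, saturating at 2. A product state is a pair (one from each), accepting exactly when both do.
        0   1  
>  S0   S1  S2 
   S1   S0  S3 
   S2   S3  S4 
 * S3   S2  S5 
 * S4   S5  S5 
   S5   S4  S4 
(> = start, * = accepting)

start=S0; accept=S3,S4; S0-0>S1; S0-1>S2; S1-0>S0; S1-1>S3; S2-0>S3; S2-1>S4; S3-0>S2; S3-1>S5; S4-0>S5; S4-1>S5; S5-0>S4; S5-1>S4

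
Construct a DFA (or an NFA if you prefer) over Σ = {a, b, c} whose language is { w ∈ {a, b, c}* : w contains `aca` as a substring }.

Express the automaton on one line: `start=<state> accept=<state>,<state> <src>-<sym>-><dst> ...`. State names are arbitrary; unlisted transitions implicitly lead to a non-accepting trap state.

Track how much of `aca` has been matched so far: state S0 is no progress, S3 is the absorbing accept state reached once `aca` has occurred. Intermediate states record partial matches; on a mismatch, fall back to the longest reusable overlap.
4 states suffice.
        a   b   c  
>  S0   S1  S0  S0 
   S1   S1  S0  S2 
   S2   S3  S0  S0 
 * S3   S3  S3  S3 
(> = start, * = accepting)

start=S0 accept=S3 S0-a->S1 S0-b->S0 S0-c->S0 S1-a->S1 S1-b->S0 S1-c->S2 S2-a->S3 S2-b->S0 S2-c->S0 S3-a->S3 S3-b->S3 S3-c->S3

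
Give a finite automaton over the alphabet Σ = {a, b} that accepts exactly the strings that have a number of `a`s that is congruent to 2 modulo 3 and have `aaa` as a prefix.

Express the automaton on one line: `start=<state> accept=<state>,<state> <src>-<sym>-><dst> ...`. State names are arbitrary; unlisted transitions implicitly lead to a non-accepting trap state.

start=q0 accept=q6 q0-a->q1 q0-b->q2 q1-a->q3 q1-b->q2 q2-a->q2 q2-b->q2 q3-a->q4 q3-b->q2 q4-a->q5 q4-b->q4 q5-a->q6 q5-b->q5 q6-a->q4 q6-b->q6

Run two small machines in parallel and take their product. One (3 states) tracks the count of `a`s modulo 3; the other (5 states) tracks whether the input so far still matches the prefix `aaa`. Each combined state is a pair, one component from each; accept when both components accept. After merging equivalent states the machine shrinks.
7 states suffice.
        a   b  
>  q0   q1  q2 
   q1   q3  q2 
   q2   q2  q2 
   q3   q4  q2 
   q4   q5  q4 
   q5   q6  q5 
 * q6   q4  q6 
(> = start, * = accepting)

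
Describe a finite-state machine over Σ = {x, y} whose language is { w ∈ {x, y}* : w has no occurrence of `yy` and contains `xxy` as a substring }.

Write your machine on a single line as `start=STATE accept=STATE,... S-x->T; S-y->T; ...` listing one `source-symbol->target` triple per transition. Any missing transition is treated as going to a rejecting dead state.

start=q0; accept=q5,q6; q0-x->q1; q0-y->q2; q1-x->q3; q1-y->q2; q2-x->q1; q2-y->q4; q3-x->q3; q3-y->q5; q4-x->q4; q4-y->q4; q5-x->q6; q5-y->q4; q6-x->q6; q6-y->q5

Build one automaton per condition and run them in lockstep. One (3 states) tracks partial matches of the forbidden pattern `yy`; the other (4 states) tracks whether and how much of `xxy` has been seen. Each combined state is a pair, one component from each; accept when both components accept. Minimizing collapses redundant product states.
7 states suffice.
        x   y  
>  q0   q1  q2 
   q1   q3  q2 
   q2   q1  q4 
   q3   q3  q5 
   q4   q4  q4 
 * q5   q6  q4 
 * q6   q6  q5 
(> = start, * = accepting)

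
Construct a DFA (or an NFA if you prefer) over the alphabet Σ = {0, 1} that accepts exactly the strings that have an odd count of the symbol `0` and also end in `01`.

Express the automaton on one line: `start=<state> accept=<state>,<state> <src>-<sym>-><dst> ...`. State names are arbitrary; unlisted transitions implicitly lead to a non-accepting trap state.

start=q0 accept=q2 q0-0->q1 q0-1->q0 q1-0->q0 q1-1->q2 q2-0->q0 q2-1->q3 q3-0->q0 q3-1->q3

Build one automaton per condition and run them in lockstep. The first has 2 states tracking the count of `0`s modulo 2; the second has 3 states tracking how much of the suffix `01` has currently been matched. A product state is a pair (one from each), accepting exactly when both do. Equivalent product states are then merged.
4 states suffice.
        0   1  
>  q0   q1  q0 
   q1   q0  q2 
 * q2   q0  q3 
   q3   q0  q3 
(> = start, * = accepting)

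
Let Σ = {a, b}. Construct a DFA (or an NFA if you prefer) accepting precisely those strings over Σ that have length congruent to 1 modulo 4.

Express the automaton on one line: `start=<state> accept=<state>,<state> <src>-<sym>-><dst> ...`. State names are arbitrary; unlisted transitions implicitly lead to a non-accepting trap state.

start=S0 accept=S1 S0-a->S1 S0-b->S1 S1-a->S2 S1-b->S2 S2-a->S3 S2-b->S3 S3-a->S0 S3-b->S0

Count input length modulo 4: every symbol advances one step around the cycle S0 → S1 → S2 → S3 → S0. Accept at S1.
A 4-state machine:
        a   b  
>  S0   S1  S1 
 * S1   S2  S2 
   S2   S3  S3 
   S3   S0  S0 
(> = start, * = accepting)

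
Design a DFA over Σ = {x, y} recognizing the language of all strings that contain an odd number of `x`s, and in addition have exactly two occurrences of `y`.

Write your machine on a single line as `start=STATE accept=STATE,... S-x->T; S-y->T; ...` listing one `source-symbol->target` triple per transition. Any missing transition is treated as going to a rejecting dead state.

Run two small machines in parallel and take their product. One (2 states) tracks the count of `x`s modulo 2; the other (4 states) tracks the count of `y`s, saturating at 3. Each combined state is a pair, one component from each; accept when both components accept. After merging equivalent states the machine shrinks.
A 7-state machine:
        x   y  
>  S0   S1  S2 
   S1   S0  S3 
   S2   S3  S4 
   S3   S2  S5 
   S4   S5  S6 
 * S5   S4  S6 
   S6   S6  S6 
(> = start, * = accepting)

start=S0; accept=S5; S0-x->S1; S0-y->S2; S1-x->S0; S1-y->S3; S2-x->S3; S2-y->S4; S3-x->S2; S3-y->S5; S4-x->S5; S4-y->S6; S5-x->S4; S5-y->S6; S6-x->S6; S6-y->S6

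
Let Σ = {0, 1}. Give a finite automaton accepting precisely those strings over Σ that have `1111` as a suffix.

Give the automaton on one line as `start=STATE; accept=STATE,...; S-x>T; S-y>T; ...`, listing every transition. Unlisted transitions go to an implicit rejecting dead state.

start=q0; accept=q4; q0-0>q0; q0-1>q1; q1-0>q0; q1-1>q2; q2-0>q0; q2-1>q3; q3-0>q0; q3-1>q4; q4-0>q0; q4-1>q4

Let each state record the length of the longest suffix of the input read so far that is also a prefix of `1111`. q1 means the last symbol is `1`; q2 means the last 2 symbols are `11`; q3 means the last 3 symbols are `111`; q4 means the last 4 symbols are `1111`. Accept only at q4, where the string currently ends in `1111`.
With 5 states:
        0   1  
>  q0   q0  q1 
   q1   q0  q2 
   q2   q0  q3 
   q3   q0  q4 
 * q4   q0  q4 
(> = start, * = accepting)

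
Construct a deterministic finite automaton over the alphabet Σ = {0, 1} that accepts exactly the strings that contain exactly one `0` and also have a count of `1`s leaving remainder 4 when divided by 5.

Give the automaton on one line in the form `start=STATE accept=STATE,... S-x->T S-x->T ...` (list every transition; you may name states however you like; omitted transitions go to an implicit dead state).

start=A accept=K A-0->B A-1->C B-0->D B-1->E C-0->E C-1->F D-0->D D-1->D E-0->D E-1->G F-0->G F-1->H G-0->D G-1->I H-0->I H-1->J I-0->D I-1->K J-0->K J-1->A K-0->D K-1->B

Build one automaton per condition and run them in lockstep. The first has 3 states tracking the count of `0`s, saturating at 2; the second has 5 states tracking the count of `1`s modulo 5. A product state is a pair (one from each), accepting exactly when both do. After merging equivalent states the machine shrinks.
11 states suffice.
       0  1 
>  A   B  C 
   B   D  E 
   C   E  F 
   D   D  D 
   E   D  G 
   F   G  H 
   G   D  I 
   H   I  J 
   I   D  K 
   J   K  A 
 * K   D  B 
(> = start, * = accepting)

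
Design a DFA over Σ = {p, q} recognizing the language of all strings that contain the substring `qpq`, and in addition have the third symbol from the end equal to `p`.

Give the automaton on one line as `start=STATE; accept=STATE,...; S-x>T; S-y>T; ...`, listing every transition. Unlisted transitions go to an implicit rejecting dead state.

start=A; accept=P,Q,U,V; A-p>B; A-q>C; B-p>D; B-q>E; C-p>F; C-q>G; D-p>H; D-q>I; E-p>J; E-q>K; F-p>L; F-q>M; G-p>N; G-q>O; H-p>H; H-q>I; I-p>J; I-q>K; J-p>L; J-q>M; K-p>N; K-q>O; L-p>H; L-q>I; M-p>P; M-q>Q; N-p>L; N-q>M; O-p>N; O-q>O; P-p>R; P-q>M; Q-p>S; Q-q>T; R-p>U; R-q>V; S-p>R; S-q>M; T-p>S; T-q>T; U-p>U; U-q>V; V-p>P; V-q>Q

Run two small machines in parallel and take their product. One (4 states) tracks whether and how much of `qpq` has been seen; the other (15 states) tracks the last 3 symbols read. Each combined state is a pair, one component from each; accept when both components accept.
22 states suffice.
       p  q 
>  A   B  C 
   B   D  E 
   C   F  G 
   D   H  I 
   E   J  K 
   F   L  M 
   G   N  O 
   H   H  I 
   I   J  K 
   J   L  M 
   K   N  O 
   L   H  I 
   M   P  Q 
   N   L  M 
   O   N  O 
 * P   R  M 
 * Q   S  T 
   R   U  V 
   S   R  M 
   T   S  T 
 * U   U  V 
 * V   P  Q 
(> = start, * = accepting)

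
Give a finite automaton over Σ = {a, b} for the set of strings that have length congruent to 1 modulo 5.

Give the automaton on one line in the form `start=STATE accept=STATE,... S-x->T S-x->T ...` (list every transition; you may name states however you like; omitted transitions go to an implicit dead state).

start=q0 accept=q1 q0-a->q1 q0-b->q1 q1-a->q2 q1-b->q2 q2-a->q3 q2-b->q3 q3-a->q4 q3-b->q4 q4-a->q0 q4-b->q0

Count input length modulo 5: every symbol advances one step around the cycle q0 → q1 → q2 → q3 → q4 → q0. Accept at q1.
With 5 states:
        a   b  
>  q0   q1  q1 
 * q1   q2  q2 
   q2   q3  q3 
   q3   q4  q4 
   q4   q0  q0 
(> = start, * = accepting)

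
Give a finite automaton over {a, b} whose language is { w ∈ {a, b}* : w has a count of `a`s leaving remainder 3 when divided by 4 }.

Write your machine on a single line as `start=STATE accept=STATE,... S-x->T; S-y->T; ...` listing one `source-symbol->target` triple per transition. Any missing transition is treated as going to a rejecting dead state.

Keep the running count of `a`s modulo 4: each `a` advances along the cycle q0 → q1 → q2 → q3 → q0 while other symbols loop. Accept at q3.
With 4 states:
        a   b  
>  q0   q1  q0 
   q1   q2  q1 
   q2   q3  q2 
 * q3   q0  q3 
(> = start, * = accepting)

start=q0; accept=q3; q0-a->q1; q0-b->q0; q1-a->q2; q1-b->q1; q2-a->q3; q2-b->q2; q3-a->q0; q3-b->q3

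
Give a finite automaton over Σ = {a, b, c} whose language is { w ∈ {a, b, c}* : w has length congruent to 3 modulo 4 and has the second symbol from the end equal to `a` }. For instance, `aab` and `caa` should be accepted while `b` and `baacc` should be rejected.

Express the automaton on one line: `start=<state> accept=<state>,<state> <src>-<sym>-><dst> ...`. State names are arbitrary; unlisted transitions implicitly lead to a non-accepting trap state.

start=q0 accept=q4 q0-a->q1 q0-b->q1 q0-c->q1 q1-a->q2 q1-b->q3 q1-c->q3 q2-a->q4 q2-b->q4 q2-c->q4 q3-a->q5 q3-b->q5 q3-c->q5 q4-a->q0 q4-b->q0 q4-c->q0 q5-a->q0 q5-b->q0 q5-c->q0

Handle the two conditions separately and then intersect. The first has 4 states tracking the input length modulo 4; the second has 13 states tracking the last 2 symbols read. A product state is a pair (one from each), accepting exactly when both do. After merging equivalent states the machine shrinks.
        a   b   c  
>  q0   q1  q1  q1 
   q1   q2  q3  q3 
   q2   q4  q4  q4 
   q3   q5  q5  q5 
 * q4   q0  q0  q0 
   q5   q0  q0  q0 
(> = start, * = accepting)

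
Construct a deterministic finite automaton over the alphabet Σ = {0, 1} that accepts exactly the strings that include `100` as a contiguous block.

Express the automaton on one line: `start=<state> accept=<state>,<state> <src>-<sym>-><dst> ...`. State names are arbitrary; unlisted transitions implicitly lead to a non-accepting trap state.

Track how much of `100` has been matched so far: state A is no progress, D is the absorbing accept state reached once `100` has occurred. Intermediate states record partial matches; on a mismatch, fall back to the longest reusable overlap.
       0  1 
>  A   A  B 
   B   C  B 
   C   D  B 
 * D   D  D 
(> = start, * = accepting)

start=A accept=D A-0->A A-1->B B-0->C B-1->B C-0->D C-1->B D-0->D D-1->D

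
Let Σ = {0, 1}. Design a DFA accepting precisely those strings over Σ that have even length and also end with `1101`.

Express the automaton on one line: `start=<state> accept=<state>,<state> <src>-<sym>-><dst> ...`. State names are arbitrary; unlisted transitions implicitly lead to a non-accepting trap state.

Handle the two conditions separately and then intersect. The first has 2 states tracking the input length modulo 2; the second has 5 states tracking how much of the suffix `1101` has currently been matched. A product state is a pair (one from each), accepting exactly when both do. Minimizing collapses redundant product states.
6 states suffice.
       0  1 
>  A   B  C 
   B   A  A 
   C   A  D 
   D   E  C 
   E   A  F 
 * F   B  C 
(> = start, * = accepting)

start=A accept=F A-0->B A-1->C B-0->A B-1->A C-0->A C-1->D D-0->E D-1->C E-0->A E-1->F F-0->B F-1->C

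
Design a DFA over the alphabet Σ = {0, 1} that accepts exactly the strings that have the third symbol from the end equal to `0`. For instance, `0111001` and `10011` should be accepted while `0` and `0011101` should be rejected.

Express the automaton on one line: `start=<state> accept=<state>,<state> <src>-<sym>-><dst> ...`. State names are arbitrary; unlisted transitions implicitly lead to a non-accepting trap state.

start=q0 accept=q7,q8,q9,q10 q0-0->q1 q0-1->q2 q1-0->q3 q1-1->q4 q2-0->q5 q2-1->q6 q3-0->q7 q3-1->q8 q4-0->q9 q4-1->q10 q5-0->q11 q5-1->q12 q6-0->q13 q6-1->q14 q7-0->q7 q7-1->q8 q8-0->q9 q8-1->q10 q9-0->q11 q9-1->q12 q10-0->q13 q10-1->q14 q11-0->q7 q11-1->q8 q12-0->q9 q12-1->q10 q13-0->q11 q13-1->q12 q14-0->q13 q14-1->q14

Because acceptance depends on a position counted from the end, the machine has to buffer the most recent 3 symbols. Make each state the string of the last up-to-3 symbols read; on input `x` shift the window left and append `x`. Accept when the buffered window has length 3 and begins with `0`.
With 15 states:
          0    1  
>  q0     q1   q2 
   q1     q3   q4 
   q2     q5   q6 
   q3     q7   q8 
   q4     q9  q10 
   q5    q11  q12 
   q6    q13  q14 
 * q7     q7   q8 
 * q8     q9  q10 
 * q9    q11  q12 
 * q10   q13  q14 
   q11    q7   q8 
   q12    q9  q10 
   q13   q11  q12 
   q14   q13  q14 
(> = start, * = accepting)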